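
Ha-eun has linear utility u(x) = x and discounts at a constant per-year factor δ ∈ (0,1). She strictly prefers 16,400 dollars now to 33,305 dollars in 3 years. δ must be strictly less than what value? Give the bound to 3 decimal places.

δ < 0.790

The preference means 16400 > δ^3·33305.
Hence δ^3 < 16400/33305 = 0.49242, and x ↦ x^(1/3) is increasing on (0,∞).
δ < (16400/33305)^(1/3) ≈ 0.790.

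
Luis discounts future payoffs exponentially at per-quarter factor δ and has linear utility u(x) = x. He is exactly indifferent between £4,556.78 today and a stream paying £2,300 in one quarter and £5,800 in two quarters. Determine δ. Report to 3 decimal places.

Present value of the stream is 2300·δ + 5800·δ². Indifference gives 2300δ + 5800δ² = 4556.78.
Rearranged: 5800δ² + 2300δ − 4556.78 = 0.
The positive root is δ = [−2300 + √(2300² + 4·5800·4556.78)] / (2·5800) = (−2300 + 10536.000)/11600 ≈ 0.710.

δ ≈ 0.710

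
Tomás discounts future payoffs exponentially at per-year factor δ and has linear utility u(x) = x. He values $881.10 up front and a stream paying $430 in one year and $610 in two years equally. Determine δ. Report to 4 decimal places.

δ ≈ 0.9000

The stream is worth 430δ + 610δ² today, so 430δ + 610δ² = 881.10.
That is, 610δ² + 430δ − 881.10 = 0, a quadratic in δ.
δ = (−430 + √(430² + 4·610·881.10)) / (2·610) = (−430 + √2334784.00) / 1220 ≈ 0.9000.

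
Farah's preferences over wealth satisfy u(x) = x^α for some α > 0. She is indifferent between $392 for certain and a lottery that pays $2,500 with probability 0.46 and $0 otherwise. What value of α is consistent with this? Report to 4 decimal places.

Since u(0) = 0, the lottery's EU is 0.46·2500^α.
Setting u(392) equal to that: 392^α = 0.46·2500^α ⇒ (392/2500)^α = 0.46.
α = ln(0.46) / ln(392/2500) = -0.7765288/-1.8527842 ≈ 0.4191.

α ≈ 0.4191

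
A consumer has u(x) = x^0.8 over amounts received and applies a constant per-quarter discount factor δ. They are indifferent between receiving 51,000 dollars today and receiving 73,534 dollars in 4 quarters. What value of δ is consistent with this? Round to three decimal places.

δ ≈ 0.929

Indifference means u(51000) = δ^4 · u(73534), so δ^4 = u(51000)/u(73534).
With u(x) = x^0.8: δ^4 = 51000^0.8/73534^0.8 = (51000/73534)^0.8 = 0.74622.
Taking the 4th root: δ = 0.74622^(1/4) ≈ 0.929.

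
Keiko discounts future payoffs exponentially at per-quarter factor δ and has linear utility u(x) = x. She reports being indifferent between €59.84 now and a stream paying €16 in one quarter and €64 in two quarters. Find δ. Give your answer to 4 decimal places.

The stream is worth 16δ + 64δ² today, so 16δ + 64δ² = 59.84.
That is, 64δ² + 16δ − 59.84 = 0, a quadratic in δ.
By the quadratic formula (taking the positive root), δ = (−16 + √15575.04) / 128 ≈ 0.8500.

δ ≈ 0.8500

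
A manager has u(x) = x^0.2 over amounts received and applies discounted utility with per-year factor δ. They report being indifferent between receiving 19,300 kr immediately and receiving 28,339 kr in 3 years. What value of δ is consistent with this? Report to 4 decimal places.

δ ≈ 0.9747

The payoff in 3 years is discounted by δ^3, so u(19300) = δ^3·u(28339) and δ^3 = u(19300)/u(28339).
Since u(x) = x^0.2, δ^3 = (19300/28339)^0.2 = 0.68104^0.2 = 0.92605.
Hence δ = (0.92605)^(1/3) = 0.974716.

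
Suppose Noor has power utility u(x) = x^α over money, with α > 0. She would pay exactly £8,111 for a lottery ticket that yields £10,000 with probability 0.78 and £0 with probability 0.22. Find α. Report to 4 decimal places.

α ≈ 1.1867

EU(lottery) = 0.78·10000^α + 0.22·0 = 0.78·10000^α.
Setting u(8111) equal to that: 8111^α = 0.78·10000^α ⇒ (8111/10000)^α = 0.78.
Take logs: α = ln 0.78 / ln(8111/10000) ≈ 1.186744.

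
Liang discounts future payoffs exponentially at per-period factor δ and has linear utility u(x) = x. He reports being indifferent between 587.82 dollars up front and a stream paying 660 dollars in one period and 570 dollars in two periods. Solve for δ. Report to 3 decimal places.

Present value of the stream is 660·δ + 570·δ². Indifference gives 660δ + 570δ² = 587.82.
Rearranged: 570δ² + 660δ − 587.82 = 0.
δ = (−660 + √(660² + 4·570·587.82)) / (2·570) = (−660 + √1775829.60) / 1140 ≈ 0.590.

δ ≈ 0.590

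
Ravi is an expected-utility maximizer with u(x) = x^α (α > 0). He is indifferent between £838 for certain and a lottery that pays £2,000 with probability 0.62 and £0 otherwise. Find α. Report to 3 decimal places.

Since u(0) = 0, the lottery's EU is 0.62·2000^α.
Equating: 838^α = 0.62·2000^α, i.e. 0.4190^α = 0.62.
Take logs: α = ln 0.62 / ln(838/2000) ≈ 0.54954.

α ≈ 0.550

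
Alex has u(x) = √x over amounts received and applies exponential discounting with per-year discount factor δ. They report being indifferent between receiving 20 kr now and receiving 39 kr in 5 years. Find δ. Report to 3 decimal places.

Indifference means u(20) = δ^5 · u(39), so δ^5 = u(20)/u(39).
With u(x) = √x: δ^5 = √20/√39 = √(20/39) = 0.71611.
Hence δ = (0.71611)^(1/5) = 0.93540.

δ ≈ 0.935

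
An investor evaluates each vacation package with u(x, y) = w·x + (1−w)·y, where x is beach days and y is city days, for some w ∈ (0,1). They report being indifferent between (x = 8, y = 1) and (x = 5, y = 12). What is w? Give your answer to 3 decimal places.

Indifference: w·8 + (1−w)·1 = w·5 + (1−w)·12.
w·(8−5) = (1−w)·(12−1), i.e. w·3 = (1−w)·11.
So w/(1−w) = 11/3 = 3.6667, giving w = 11/(3+11) = 0.786.

w = 0.786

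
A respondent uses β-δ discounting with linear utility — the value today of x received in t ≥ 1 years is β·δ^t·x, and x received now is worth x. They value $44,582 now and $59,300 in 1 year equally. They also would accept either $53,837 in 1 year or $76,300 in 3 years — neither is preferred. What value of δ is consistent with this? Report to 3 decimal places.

From the later pair, β·δ^1·53837 = β·δ^3·76300; dividing through, δ^2 = 53837/76300 = 0.70560, so δ = 0.84000.

δ ≈ 0.840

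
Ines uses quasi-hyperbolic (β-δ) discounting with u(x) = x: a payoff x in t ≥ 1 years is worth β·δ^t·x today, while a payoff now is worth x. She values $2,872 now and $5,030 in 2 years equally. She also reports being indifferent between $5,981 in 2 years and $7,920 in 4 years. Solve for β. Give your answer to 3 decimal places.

β ≈ 0.756

The second indifference involves only future payoffs, so β cancels: β·δ^2·5981 = β·δ^4·7920, giving δ^2 = 5981/7920 = 0.75518, so δ = 0.86901.
Substituting δ into 2872 = β·δ^2·5030: β = 2872/(3798.539) ≈ 0.756.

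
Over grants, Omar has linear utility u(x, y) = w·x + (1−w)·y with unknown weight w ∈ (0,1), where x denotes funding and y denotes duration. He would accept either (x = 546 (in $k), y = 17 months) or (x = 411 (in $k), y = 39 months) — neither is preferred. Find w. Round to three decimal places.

u(546,17) = u(411,39) means w·546 + (1−w)·17 = w·411 + (1−w)·39.
Collecting terms: w·135 = (1−w)·22.
The marginal rate of substitution is 22/135, so w = 22/(135+22) = 0.140.

w = 0.140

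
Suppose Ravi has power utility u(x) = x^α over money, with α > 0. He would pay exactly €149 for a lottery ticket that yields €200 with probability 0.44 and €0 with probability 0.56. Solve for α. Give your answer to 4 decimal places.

Since u(0) = 0, the lottery's EU is 0.44·200^α.
Indifference: 149^α = 0.44·200^α, so (149/200)^α = 0.44.
Taking logs: α·ln(149/200) = ln(0.44), so α = -0.8209806 / -0.2943711 ≈ 2.7889.

α ≈ 2.7889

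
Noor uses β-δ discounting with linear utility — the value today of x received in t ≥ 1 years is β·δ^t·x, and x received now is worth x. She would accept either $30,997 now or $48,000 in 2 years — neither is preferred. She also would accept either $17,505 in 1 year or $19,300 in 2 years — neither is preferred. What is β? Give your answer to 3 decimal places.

β ≈ 0.785

From the later pair, β·δ^1·17505 = β·δ^2·19300; dividing through, δ = 17505/19300 = 0.90699.
Now use the now-vs-future pair: 30997 = β·δ^2·48000 gives β = 30997/(0.82264·48000) ≈ 0.785.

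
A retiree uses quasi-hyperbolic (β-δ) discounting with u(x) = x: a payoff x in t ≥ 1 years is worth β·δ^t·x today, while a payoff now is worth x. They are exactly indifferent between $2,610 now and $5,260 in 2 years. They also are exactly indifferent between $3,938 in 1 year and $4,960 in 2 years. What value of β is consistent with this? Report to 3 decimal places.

Both payoffs in the second observation are in the future, so β drops out: δ^1·3938 = δ^2·4960 ⇒ δ = 3938/4960 = 0.79395.
Substituting δ into 2610 = β·δ^2·5260: β = 2610/(3315.689) ≈ 0.787.

β ≈ 0.787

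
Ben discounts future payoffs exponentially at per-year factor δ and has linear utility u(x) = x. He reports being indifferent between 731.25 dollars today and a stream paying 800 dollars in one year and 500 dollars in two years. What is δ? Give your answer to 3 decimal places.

Equating present values: 731.25 = 800δ + 500δ².
That is, 500δ² + 800δ − 731.25 = 0, a quadratic in δ.
δ = (−800 + √(800² + 4·500·731.25)) / (2·500) = (−800 + √2102500.00) / 1000 ≈ 0.650.

δ ≈ 0.650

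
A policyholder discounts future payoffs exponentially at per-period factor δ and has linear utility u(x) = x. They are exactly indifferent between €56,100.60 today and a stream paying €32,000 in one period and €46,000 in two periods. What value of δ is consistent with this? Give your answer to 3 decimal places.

Equating present values: 56100.60 = 32000δ + 46000δ².
So 46000δ² + 32000δ − 56100.60 = 0.
δ = (−32000 + √(32000² + 4·46000·56100.60)) / (2·46000) = (−32000 + √11346510400.00) / 92000 ≈ 0.810.

δ ≈ 0.810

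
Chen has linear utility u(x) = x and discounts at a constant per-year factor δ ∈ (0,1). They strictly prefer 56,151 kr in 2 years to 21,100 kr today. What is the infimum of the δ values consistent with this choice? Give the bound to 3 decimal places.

δ > 0.613

Under u(x) = x this choice says 21100 < δ^2·56151.
Dividing by 56151: δ^2 > 0.37577. Both sides are positive, so the square root keeps the direction.
δ > (21100/56151)^(1/2) ≈ 0.613.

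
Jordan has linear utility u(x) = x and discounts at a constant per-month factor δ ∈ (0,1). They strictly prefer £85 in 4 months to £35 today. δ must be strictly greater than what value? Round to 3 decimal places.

Under u(x) = x this choice says 35 < δ^4·85.
Dividing by 85: δ^4 > 0.41176. Both sides are positive, so the 4th root keeps the direction.
δ > (35/85)^(1/4) ≈ 0.801.

δ > 0.801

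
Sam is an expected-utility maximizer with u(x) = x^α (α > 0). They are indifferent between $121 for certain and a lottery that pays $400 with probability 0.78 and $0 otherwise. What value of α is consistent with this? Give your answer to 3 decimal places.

EU(lottery) = 0.78·400^α + 0.22·0 = 0.78·400^α.
Setting u(121) equal to that: 121^α = 0.78·400^α ⇒ (121/400)^α = 0.78.
α = ln(0.78) / ln(121/400) = -0.248461/-1.195674 ≈ 0.208.

α ≈ 0.208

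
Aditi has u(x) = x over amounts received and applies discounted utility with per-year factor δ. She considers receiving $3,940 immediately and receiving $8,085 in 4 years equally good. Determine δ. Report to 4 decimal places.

The payoff in 4 years is discounted by δ^4, so u(3940) = δ^4·u(8085) and δ^4 = u(3940)/u(8085).
With u(x) = x: δ^4 = 3940/8085 = 0.48732.
So δ = 0.48732^(1/4) ≈ 0.8355.

δ ≈ 0.8355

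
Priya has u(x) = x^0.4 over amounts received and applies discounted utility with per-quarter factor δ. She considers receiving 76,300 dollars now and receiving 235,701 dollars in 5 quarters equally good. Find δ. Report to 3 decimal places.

Equating discounted utilities: u(76300) = δ^5·u(235701) ⇒ δ^5 = u(76300)/u(235701).
Since u(x) = x^0.4, δ^5 = (76300/235701)^0.4 = 0.32372^0.4 = 0.63689.
So δ = 0.63689^(1/5) ≈ 0.914.

δ ≈ 0.914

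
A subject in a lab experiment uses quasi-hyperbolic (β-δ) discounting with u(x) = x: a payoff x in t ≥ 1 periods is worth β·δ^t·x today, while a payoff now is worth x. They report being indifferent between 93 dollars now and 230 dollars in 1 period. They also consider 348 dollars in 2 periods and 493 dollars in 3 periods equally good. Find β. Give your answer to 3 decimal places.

Both payoffs in the second observation are in the future, so β drops out: δ^2·348 = δ^3·493 ⇒ δ = 348/493 = 0.70588.
Now use the now-vs-future pair: 93 = β·δ·230 gives β = 93/(0.70588·230) ≈ 0.573.

β ≈ 0.573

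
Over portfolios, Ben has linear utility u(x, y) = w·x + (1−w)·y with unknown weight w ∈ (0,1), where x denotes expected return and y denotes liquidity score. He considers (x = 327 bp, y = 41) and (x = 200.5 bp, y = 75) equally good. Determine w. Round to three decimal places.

u(327,41) = u(200.5,75) means w·327 + (1−w)·41 = w·200.5 + (1−w)·75.
Rearranging, 126.5·w − 34·(1−w) = 0.
So w/(1−w) = 34/126.5 = 0.2688, giving w = 34/(126.5+34) = 0.212.

w = 0.212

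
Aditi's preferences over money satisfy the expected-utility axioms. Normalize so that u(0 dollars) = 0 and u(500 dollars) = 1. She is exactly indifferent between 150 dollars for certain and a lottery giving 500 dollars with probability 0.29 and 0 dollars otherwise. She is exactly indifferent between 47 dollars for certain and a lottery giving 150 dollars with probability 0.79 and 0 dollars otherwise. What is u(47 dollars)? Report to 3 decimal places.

0.229

From the first indifference, u(150 dollars) = 0.29·u(500 dollars) + 0.71·u(0 dollars) = 0.29·1 + 0.71·0 = 0.29.
The second indifference gives u(47 dollars) = 0.79·u(150 dollars) + 0.21·u(0 dollars) = 0.79·0.29 + 0.21·0.00 = 0.2291.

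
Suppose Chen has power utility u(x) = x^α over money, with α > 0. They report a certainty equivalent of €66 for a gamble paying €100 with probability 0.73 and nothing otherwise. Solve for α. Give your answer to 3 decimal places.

α ≈ 0.757

Since u(0) = 0, the lottery's EU is 0.73·100^α.
Equating: 66^α = 0.73·100^α, i.e. 0.6600^α = 0.73.
Taking logs: α·ln(66/100) = ln(0.73), so α = -0.314711 / -0.415515 ≈ 0.757.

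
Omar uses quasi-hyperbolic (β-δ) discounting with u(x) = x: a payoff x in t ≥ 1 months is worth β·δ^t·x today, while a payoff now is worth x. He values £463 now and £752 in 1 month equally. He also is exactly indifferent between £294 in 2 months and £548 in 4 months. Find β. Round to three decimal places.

From the later pair, β·δ^2·294 = β·δ^4·548; dividing through, δ^2 = 294/548 = 0.53650, so δ = 0.73246.
Substituting δ into 463 = β·δ·752: β = 463/(550.809) ≈ 0.841.

β ≈ 0.841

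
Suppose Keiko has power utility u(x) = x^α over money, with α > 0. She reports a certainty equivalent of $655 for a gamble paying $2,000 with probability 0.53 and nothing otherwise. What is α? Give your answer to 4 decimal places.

α ≈ 0.5688

EU(lottery) = 0.53·2000^α + 0.47·0 = 0.53·2000^α.
Indifference: 655^α = 0.53·2000^α, so (655/2000)^α = 0.53.
Take logs: α = ln 0.53 / ln(655/2000) ≈ 0.568751.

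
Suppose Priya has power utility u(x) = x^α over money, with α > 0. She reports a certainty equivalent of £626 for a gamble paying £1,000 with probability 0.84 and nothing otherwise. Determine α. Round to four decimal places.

α ≈ 0.3722

EU(lottery) = 0.84·1000^α + 0.16·0 = 0.84·1000^α.
Setting u(626) equal to that: 626^α = 0.84·1000^α ⇒ (626/1000)^α = 0.84.
α = ln(0.84) / ln(626/1000) = -0.1743534/-0.4684049 ≈ 0.3722.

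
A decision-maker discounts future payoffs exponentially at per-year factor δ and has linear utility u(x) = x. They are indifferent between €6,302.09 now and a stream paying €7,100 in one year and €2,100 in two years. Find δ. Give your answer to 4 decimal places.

δ ≈ 0.7300

Present value of the stream is 7100·δ + 2100·δ². Indifference gives 7100δ + 2100δ² = 6302.09.
Rearranged: 2100δ² + 7100δ − 6302.09 = 0.
The positive root is δ = [−7100 + √(7100² + 4·2100·6302.09)] / (2·2100) = (−7100 + 10166.000)/4200 ≈ 0.7300.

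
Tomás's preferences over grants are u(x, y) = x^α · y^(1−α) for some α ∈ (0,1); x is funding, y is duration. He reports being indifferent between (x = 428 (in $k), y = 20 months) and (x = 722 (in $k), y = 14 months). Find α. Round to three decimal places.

α ≈ 0.406

The Cobb–Douglas utilities coincide, so 428^α·20^(1−α) = 722^α·14^(1−α).
Taking logs: α·ln 428 + (1−α)·ln 20 = α·ln 722 + (1−α)·ln 14, i.e. α·-0.522902 = (1−α)·-0.356675.
So α/(1−α) = (-0.356675)/(-0.522902) = 0.682107, and α = 0.682107/1.682107 ≈ 0.406.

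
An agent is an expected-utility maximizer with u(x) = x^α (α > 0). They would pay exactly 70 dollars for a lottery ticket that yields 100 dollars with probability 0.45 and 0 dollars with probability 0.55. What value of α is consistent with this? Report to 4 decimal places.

α ≈ 2.2388

The lottery's expected utility is 0.45·u(100) + 0.55·u(0) = 0.45·100^α (since u(0) = 0 for α > 0).
Equating: 70^α = 0.45·100^α, i.e. 0.7000^α = 0.45.
Taking logs: α·ln(70/100) = ln(0.45), so α = -0.7985077 / -0.3566749 ≈ 2.2388.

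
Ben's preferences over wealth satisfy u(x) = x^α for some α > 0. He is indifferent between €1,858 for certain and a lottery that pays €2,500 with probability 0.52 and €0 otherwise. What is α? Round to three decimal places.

Since u(0) = 0, the lottery's EU is 0.52·2500^α.
Indifference: 1858^α = 0.52·2500^α, so (1858/2500)^α = 0.52.
α = ln(0.52) / ln(1858/2500) = -0.653926/-0.296790 ≈ 2.203.

α ≈ 2.203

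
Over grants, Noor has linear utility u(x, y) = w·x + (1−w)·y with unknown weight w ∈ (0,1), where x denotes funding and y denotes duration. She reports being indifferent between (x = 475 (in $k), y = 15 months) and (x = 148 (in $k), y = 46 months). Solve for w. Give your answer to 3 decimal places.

Equating utilities: w·475 + (1−w)·15 = w·148 + (1−w)·46.
w·(475−148) = (1−w)·(46−15), i.e. w·327 = (1−w)·31.
The marginal rate of substitution is 31/327, so w = 31/(327+31) = 0.087.

w = 0.087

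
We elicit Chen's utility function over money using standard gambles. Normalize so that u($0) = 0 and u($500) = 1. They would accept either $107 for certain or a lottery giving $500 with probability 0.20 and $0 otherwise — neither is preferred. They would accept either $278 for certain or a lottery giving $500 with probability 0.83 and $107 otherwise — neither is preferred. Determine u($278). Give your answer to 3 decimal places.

0.864

The first gamble pins u($107): it must equal 0.20·1 + 0.80·0 = 0.20.
The second indifference gives u($278) = 0.83·u($500) + 0.17·u($107) = 0.83·1.00 + 0.17·0.20 = 0.8640.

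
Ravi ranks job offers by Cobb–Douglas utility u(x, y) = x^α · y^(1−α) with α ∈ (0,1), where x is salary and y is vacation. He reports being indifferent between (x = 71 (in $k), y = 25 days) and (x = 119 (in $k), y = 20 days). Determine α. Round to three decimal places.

Set the two utilities equal: 71^α·25^(1−α) = 119^α·20^(1−α).
Taking logs: α·ln 71 + (1−α)·ln 25 = α·ln 119 + (1−α)·ln 20, i.e. α·-0.516444 = (1−α)·-0.223144.
So α/(1−α) = (-0.223144)/(-0.516444) = 0.432078, and α = 0.432078/1.432078 ≈ 0.302.

α ≈ 0.302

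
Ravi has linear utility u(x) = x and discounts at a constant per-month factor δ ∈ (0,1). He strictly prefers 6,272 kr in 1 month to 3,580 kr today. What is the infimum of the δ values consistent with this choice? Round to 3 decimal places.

δ > 0.571

The preference means 3580 < δ·6272.
So δ > 3580/6272 = 0.57079.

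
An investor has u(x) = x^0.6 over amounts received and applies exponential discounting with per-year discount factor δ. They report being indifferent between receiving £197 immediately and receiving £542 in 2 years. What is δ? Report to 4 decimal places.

δ ≈ 0.7381

Indifference means u(197) = δ^2 · u(542), so δ^2 = u(197)/u(542).
With u(x) = x^0.6: δ^2 = 197^0.6/542^0.6 = (197/542)^0.6 = 0.54485.
So δ = 0.54485^(1/2) ≈ 0.7381.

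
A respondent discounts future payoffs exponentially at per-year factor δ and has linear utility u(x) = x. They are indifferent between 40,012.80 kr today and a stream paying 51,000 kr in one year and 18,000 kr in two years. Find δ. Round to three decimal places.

Present value of the stream is 51000·δ + 18000·δ². Indifference gives 51000δ + 18000δ² = 40012.80.
Rearranged: 18000δ² + 51000δ − 40012.80 = 0.
δ = (−51000 + √(51000² + 4·18000·40012.80)) / (2·18000) = (−51000 + √5481921600.00) / 36000 ≈ 0.640.

δ ≈ 0.640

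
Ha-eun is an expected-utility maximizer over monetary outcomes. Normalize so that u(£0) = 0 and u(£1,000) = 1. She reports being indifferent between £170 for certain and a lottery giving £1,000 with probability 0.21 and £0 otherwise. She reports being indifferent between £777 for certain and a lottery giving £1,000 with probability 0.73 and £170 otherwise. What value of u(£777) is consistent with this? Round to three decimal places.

First, u(£170) = 0.21·u(£1,000) + 0.79·u(£0) = 0.21.
Chaining: u(£777) = 0.73·1.00 + 0.27·0.21 = 0.7867.

0.787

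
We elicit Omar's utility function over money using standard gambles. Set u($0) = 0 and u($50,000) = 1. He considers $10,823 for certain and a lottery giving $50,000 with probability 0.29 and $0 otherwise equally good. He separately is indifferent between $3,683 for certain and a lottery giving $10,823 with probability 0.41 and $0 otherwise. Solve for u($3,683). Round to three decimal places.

First, u($10,823) = 0.29·u($50,000) + 0.71·u($0) = 0.29.
Chaining: u($3,683) = 0.41·0.29 + 0.59·0.00 = 0.1189.

0.119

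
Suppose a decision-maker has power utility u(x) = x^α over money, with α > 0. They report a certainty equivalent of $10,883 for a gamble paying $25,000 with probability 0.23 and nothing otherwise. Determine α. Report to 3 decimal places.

α ≈ 1.767

Since u(0) = 0, the lottery's EU is 0.23·25000^α.
Equating: 10883^α = 0.23·25000^α, i.e. 0.4353^α = 0.23.
Taking logs: α·ln(10883/25000) = ln(0.23), so α = -1.469676 / -0.831674 ≈ 1.767.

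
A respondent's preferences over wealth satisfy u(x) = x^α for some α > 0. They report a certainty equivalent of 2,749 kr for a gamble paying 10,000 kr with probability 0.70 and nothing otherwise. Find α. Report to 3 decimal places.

α ≈ 0.276

EU(lottery) = 0.70·10000^α + 0.30·0 = 0.70·10000^α.
Equating: 2749^α = 0.70·10000^α, i.e. 0.2749^α = 0.70.
α = ln(0.70) / ln(2749/10000) = -0.356675/-1.291348 ≈ 0.276.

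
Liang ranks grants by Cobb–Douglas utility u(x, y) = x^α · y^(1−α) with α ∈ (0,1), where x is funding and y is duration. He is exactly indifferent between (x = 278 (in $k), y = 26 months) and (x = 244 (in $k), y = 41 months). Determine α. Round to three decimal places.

α ≈ 0.777

Set the two utilities equal: 278^α·26^(1−α) = 244^α·41^(1−α).
(278/244)^α = (41/26)^(1−α); take logs: α·ln(278/244) = (1−α)·ln(41/26), i.e. α·0.130453 = (1−α)·0.455476.
With A = 0.130453 and B = 0.455476: α·A = (1−α)·B, so α = B/(A+B) = 0.455476/0.585929 ≈ 0.777.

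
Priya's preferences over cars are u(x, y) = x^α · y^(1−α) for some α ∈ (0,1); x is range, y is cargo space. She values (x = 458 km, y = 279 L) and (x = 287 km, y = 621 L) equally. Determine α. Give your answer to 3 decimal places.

The Cobb–Douglas utilities coincide, so 458^α·279^(1−α) = 287^α·621^(1−α).
(458/287)^α = (621/279)^(1−α); take logs: α·ln(458/287) = (1−α)·ln(621/279), i.e. α·0.467387 = (1−α)·0.800119.
So α/(1−α) = (0.800119)/(0.467387) = 1.711898, and α = 1.711898/2.711898 ≈ 0.631.

α ≈ 0.631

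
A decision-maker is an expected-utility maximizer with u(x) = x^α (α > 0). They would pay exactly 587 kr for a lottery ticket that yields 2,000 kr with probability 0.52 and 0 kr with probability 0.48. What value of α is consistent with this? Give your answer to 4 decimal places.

α ≈ 0.5334

The lottery's expected utility is 0.52·u(2000) + 0.48·u(0) = 0.52·2000^α (since u(0) = 0 for α > 0).
Setting u(587) equal to that: 587^α = 0.52·2000^α ⇒ (587/2000)^α = 0.52.
α = ln(0.52) / ln(587/2000) = -0.6539265/-1.2258776 ≈ 0.5334.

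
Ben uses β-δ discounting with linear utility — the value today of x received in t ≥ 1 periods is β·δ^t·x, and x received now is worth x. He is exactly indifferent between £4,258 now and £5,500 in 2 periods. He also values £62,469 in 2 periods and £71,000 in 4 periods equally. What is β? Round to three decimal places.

The second indifference involves only future payoffs, so β cancels: β·δ^2·62469 = β·δ^4·71000, giving δ^2 = 62469/71000 = 0.87985, so δ = 0.93800.
Now use the now-vs-future pair: 4258 = β·δ^2·5500 gives β = 4258/(0.87985·5500) ≈ 0.880.

β ≈ 0.880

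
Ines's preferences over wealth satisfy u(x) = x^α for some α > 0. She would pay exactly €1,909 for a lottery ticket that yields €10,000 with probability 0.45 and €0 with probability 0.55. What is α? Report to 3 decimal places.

α ≈ 0.482

The lottery's expected utility is 0.45·u(10000) + 0.55·u(0) = 0.45·10000^α (since u(0) = 0 for α > 0).
Equating: 1909^α = 0.45·10000^α, i.e. 0.1909^α = 0.45.
α = ln(0.45) / ln(1909/10000) = -0.798508/-1.656006 ≈ 0.482.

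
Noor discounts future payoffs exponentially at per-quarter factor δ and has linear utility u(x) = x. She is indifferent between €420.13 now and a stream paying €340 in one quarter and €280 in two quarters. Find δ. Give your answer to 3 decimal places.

Present value of the stream is 340·δ + 280·δ². Indifference gives 340δ + 280δ² = 420.13.
So 280δ² + 340δ − 420.13 = 0.
By the quadratic formula (taking the positive root), δ = (−340 + √586145.60) / 560 ≈ 0.760.

δ ≈ 0.760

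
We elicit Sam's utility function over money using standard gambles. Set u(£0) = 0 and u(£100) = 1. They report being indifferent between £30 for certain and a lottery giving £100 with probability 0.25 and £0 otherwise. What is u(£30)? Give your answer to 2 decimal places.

The indifference gives u(£30) = 0.25·u(£100) + 0.75·u(£0) = 0.25·1 + 0.75·0 = 0.25.

0.25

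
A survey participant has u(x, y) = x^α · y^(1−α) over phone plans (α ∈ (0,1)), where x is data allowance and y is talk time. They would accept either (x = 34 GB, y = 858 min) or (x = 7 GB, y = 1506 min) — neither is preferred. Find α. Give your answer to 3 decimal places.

Set the two utilities equal: 34^α·858^(1−α) = 7^α·1506^(1−α).
(34/7)^α = (1506/858)^(1−α); take logs: α·ln(34/7) = (1−α)·ln(1506/858), i.e. α·1.580450 = (1−α)·0.562608.
So α/(1−α) = (0.562608)/(1.580450) = 0.355980, and α = 0.355980/1.355980 ≈ 0.263.

α ≈ 0.263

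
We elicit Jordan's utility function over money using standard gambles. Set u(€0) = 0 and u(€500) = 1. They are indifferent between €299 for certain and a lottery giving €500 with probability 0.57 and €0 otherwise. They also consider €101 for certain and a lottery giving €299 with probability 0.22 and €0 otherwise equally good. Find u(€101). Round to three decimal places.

From the first indifference, u(€299) = 0.57·u(€500) + 0.43·u(€0) = 0.57·1 + 0.43·0 = 0.57.
Then u(€101) = 0.22·u(€299) + 0.78·u(€0) = 0.22·0.57 + 0.78·0.00 = 0.1254.

0.125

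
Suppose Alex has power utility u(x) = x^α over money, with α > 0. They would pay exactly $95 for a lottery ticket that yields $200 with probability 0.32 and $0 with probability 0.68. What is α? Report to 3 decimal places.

α ≈ 1.531

Since u(0) = 0, the lottery's EU is 0.32·200^α.
Indifference: 95^α = 0.32·200^α, so (95/200)^α = 0.32.
Take logs: α = ln 0.32 / ln(95/200) ≈ 1.53059.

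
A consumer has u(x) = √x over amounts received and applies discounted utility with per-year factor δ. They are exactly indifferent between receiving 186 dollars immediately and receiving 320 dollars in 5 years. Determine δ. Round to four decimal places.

δ ≈ 0.9472

Indifference means u(186) = δ^5 · u(320), so δ^5 = u(186)/u(320).
With u(x) = √x: δ^5 = √186/√320 = √(186/320) = 0.76240.
Hence δ = (0.76240)^(1/5) = 0.947188.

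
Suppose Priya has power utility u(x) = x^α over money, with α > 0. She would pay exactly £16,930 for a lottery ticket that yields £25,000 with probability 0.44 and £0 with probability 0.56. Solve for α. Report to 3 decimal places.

α ≈ 2.106

Since u(0) = 0, the lottery's EU is 0.44·25000^α.
Indifference: 16930^α = 0.44·25000^α, so (16930/25000)^α = 0.44.
Take logs: α = ln 0.44 / ln(16930/25000) ≈ 2.10622.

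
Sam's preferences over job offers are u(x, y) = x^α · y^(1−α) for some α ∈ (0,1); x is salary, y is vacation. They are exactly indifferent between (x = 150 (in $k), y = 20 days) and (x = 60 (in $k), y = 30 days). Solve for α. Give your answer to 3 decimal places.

α ≈ 0.307

Set the two utilities equal: 150^α·20^(1−α) = 60^α·30^(1−α).
(150/60)^α = (30/20)^(1−α); take logs: α·ln(150/60) = (1−α)·ln(30/20), i.e. α·0.916291 = (1−α)·0.405465.
So α/(1−α) = (0.405465)/(0.916291) = 0.442507, and α = 0.442507/1.442507 ≈ 0.307.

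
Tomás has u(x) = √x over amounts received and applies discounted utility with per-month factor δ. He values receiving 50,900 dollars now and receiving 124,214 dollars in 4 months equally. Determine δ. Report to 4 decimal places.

δ ≈ 0.8945

Indifference means u(50900) = δ^4 · u(124214), so δ^4 = u(50900)/u(124214).
Since u(x) = √x, δ^4 = √(50900/124214) = 0.64014.
So δ = 0.64014^(1/4) ≈ 0.8945.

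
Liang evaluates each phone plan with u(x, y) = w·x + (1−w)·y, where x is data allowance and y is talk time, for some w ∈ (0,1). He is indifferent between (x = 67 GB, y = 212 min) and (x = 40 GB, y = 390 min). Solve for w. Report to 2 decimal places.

Indifference: w·67 + (1−w)·212 = w·40 + (1−w)·390.
Collecting terms: w·27 = (1−w)·178.
Hence w = 178/(27+178) = 178/205 = 0.87.

w = 0.87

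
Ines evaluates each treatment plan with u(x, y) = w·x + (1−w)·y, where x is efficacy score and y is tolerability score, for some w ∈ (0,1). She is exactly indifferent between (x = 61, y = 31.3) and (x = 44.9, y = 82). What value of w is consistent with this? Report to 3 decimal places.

Equating utilities: w·61 + (1−w)·31.3 = w·44.9 + (1−w)·82.
Rearranging, 16.1·w − 50.7·(1−w) = 0.
The marginal rate of substitution is 50.7/16.1, so w = 50.7/(16.1+50.7) = 0.759.

w = 0.759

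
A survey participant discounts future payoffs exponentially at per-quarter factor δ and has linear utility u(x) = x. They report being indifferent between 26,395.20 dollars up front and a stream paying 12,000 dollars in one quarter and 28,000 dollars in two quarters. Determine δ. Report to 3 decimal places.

δ ≈ 0.780

Equating present values: 26395.20 = 12000δ + 28000δ².
Rearranged: 28000δ² + 12000δ − 26395.20 = 0.
By the quadratic formula (taking the positive root), δ = (−12000 + √3100262400.00) / 56000 ≈ 0.780.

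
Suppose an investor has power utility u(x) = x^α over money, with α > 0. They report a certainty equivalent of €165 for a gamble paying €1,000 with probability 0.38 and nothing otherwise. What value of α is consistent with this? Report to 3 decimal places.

The lottery's expected utility is 0.38·u(1000) + 0.62·u(0) = 0.38·1000^α (since u(0) = 0 for α > 0).
Equating: 165^α = 0.38·1000^α, i.e. 0.1650^α = 0.38.
α = ln(0.38) / ln(165/1000) = -0.967584/-1.801810 ≈ 0.537.

α ≈ 0.537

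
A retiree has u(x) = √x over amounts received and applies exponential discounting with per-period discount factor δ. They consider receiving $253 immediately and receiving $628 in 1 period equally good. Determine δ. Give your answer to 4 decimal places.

The payoff in 1 period is discounted by δ, so u(253) = δ·u(628) and δ = u(253)/u(628).
With u(x) = √x: δ = √253/√628 = √(253/628) = 0.63472.

δ ≈ 0.6347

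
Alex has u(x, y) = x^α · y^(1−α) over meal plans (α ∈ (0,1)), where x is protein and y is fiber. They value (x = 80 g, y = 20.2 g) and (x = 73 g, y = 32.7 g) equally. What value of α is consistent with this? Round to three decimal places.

α ≈ 0.840

The Cobb–Douglas utilities coincide, so 80^α·20.2^(1−α) = 73^α·32.7^(1−α).
Taking logs: α·ln 80 + (1−α)·ln 20.2 = α·ln 73 + (1−α)·ln 32.7, i.e. α·0.091567 = (1−α)·0.481692.
So α/(1−α) = (0.481692)/(0.091567) = 5.260541, and α = 5.260541/6.260541 ≈ 0.840.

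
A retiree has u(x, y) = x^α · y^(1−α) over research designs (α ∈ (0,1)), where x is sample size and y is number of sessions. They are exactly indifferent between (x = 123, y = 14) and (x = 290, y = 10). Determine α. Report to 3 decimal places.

α ≈ 0.282

The Cobb–Douglas utilities coincide, so 123^α·14^(1−α) = 290^α·10^(1−α).
Rearrange to (123/290)^α = (10/14)^(1−α) and take logs: α·-0.857697 = (1−α)·-0.336472.
Thus α·(-1.194169) = -0.336472, so α = -0.336472/-1.194169 ≈ 0.282.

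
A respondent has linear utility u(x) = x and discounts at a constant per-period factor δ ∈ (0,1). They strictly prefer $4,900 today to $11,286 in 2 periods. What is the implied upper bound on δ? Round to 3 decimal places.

Comparing present values: 4900 > δ^2·11286.
Dividing by 11286: δ^2 < 0.43417. Both sides are positive, so the square root keeps the direction.
δ < 0.43417^(1/2) = 0.659.

δ < 0.659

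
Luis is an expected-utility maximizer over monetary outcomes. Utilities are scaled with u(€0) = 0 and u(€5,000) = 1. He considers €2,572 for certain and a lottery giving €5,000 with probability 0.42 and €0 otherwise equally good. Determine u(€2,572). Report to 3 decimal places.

0.420

By the standard-gamble method, u(€2,572) is just the indifference probability on the best outcome: 0.42.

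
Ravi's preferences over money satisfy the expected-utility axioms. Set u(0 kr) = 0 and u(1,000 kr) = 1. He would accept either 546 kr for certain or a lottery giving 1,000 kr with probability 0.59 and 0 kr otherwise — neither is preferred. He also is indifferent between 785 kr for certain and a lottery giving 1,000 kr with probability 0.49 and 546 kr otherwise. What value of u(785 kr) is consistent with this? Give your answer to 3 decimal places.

The first gamble pins u(546 kr): it must equal 0.59·1 + 0.41·0 = 0.59.
Chaining: u(785 kr) = 0.49·1.00 + 0.51·0.59 = 0.7909.

0.791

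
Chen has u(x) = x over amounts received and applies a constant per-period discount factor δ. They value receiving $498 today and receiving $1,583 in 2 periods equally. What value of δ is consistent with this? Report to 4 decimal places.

δ ≈ 0.5609

Indifference means u(498) = δ^2 · u(1583), so δ^2 = u(498)/u(1583).
With u(x) = x: δ^2 = 498/1583 = 0.31459.
So δ = 0.31459^(1/2) ≈ 0.5609.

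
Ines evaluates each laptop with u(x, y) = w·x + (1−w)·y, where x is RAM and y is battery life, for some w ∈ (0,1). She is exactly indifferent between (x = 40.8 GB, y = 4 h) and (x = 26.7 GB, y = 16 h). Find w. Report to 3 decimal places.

w = 0.460

Equating utilities: w·40.8 + (1−w)·4 = w·26.7 + (1−w)·16.
Rearranging, 14.1·w − 12·(1−w) = 0.
Hence w = 12/(14.1+12) = 12/26.1 = 0.460.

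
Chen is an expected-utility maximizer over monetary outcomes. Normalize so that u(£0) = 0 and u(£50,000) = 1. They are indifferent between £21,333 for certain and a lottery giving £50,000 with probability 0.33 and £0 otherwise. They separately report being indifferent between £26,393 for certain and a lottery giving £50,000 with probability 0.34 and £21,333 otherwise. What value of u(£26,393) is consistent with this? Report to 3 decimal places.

0.558

The first gamble pins u(£21,333): it must equal 0.33·1 + 0.67·0 = 0.33.
Then u(£26,393) = 0.34·u(£50,000) + 0.66·u(£21,333) = 0.34·1.00 + 0.66·0.33 = 0.5578.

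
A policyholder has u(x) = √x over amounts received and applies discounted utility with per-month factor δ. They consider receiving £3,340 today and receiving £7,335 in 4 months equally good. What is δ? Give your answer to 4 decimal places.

δ ≈ 0.9063

Equating discounted utilities: u(3340) = δ^4·u(7335) ⇒ δ^4 = u(3340)/u(7335).
Since u(x) = √x, δ^4 = √(3340/7335) = 0.67480.
Hence δ = (0.67480)^(1/4) = 0.906344.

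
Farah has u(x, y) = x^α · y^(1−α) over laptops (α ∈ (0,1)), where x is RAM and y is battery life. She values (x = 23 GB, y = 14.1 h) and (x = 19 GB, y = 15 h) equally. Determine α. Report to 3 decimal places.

α ≈ 0.245

Set the two utilities equal: 23^α·14.1^(1−α) = 19^α·15^(1−α).
Rearrange to (23/19)^α = (15/14.1)^(1−α) and take logs: α·0.191055 = (1−α)·0.061875.
So α/(1−α) = (0.061875)/(0.191055) = 0.323860, and α = 0.323860/1.323860 ≈ 0.245.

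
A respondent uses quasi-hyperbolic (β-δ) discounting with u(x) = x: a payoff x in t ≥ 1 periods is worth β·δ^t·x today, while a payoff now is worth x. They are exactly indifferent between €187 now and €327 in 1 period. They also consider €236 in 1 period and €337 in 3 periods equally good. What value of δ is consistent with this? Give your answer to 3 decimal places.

δ ≈ 0.837

Both payoffs in the second observation are in the future, so β drops out: δ^1·236 = δ^3·337 ⇒ δ^2 = 236/337 = 0.70030, so δ = 0.83684.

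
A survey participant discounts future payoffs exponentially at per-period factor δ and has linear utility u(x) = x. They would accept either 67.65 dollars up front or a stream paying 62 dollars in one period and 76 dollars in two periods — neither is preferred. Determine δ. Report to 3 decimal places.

Present value of the stream is 62·δ + 76·δ². Indifference gives 62δ + 76δ² = 67.65.
That is, 76δ² + 62δ − 67.65 = 0, a quadratic in δ.
The positive root is δ = [−62 + √(62² + 4·76·67.65)] / (2·76) = (−62 + 156.236)/152 ≈ 0.620.

δ ≈ 0.620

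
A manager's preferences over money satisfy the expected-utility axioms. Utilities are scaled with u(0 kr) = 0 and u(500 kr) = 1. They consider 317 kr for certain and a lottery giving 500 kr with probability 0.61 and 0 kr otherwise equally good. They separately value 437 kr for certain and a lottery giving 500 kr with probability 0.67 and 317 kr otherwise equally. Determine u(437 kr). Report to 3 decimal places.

0.871

From the first indifference, u(317 kr) = 0.61·u(500 kr) + 0.39·u(0 kr) = 0.61·1 + 0.39·0 = 0.61.
Chaining: u(437 kr) = 0.67·1.00 + 0.33·0.61 = 0.8713.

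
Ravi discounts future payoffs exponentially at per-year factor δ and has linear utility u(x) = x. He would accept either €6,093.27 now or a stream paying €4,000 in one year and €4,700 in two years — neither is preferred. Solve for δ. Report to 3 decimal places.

Present value of the stream is 4000·δ + 4700·δ². Indifference gives 4000δ + 4700δ² = 6093.27.
That is, 4700δ² + 4000δ − 6093.27 = 0, a quadratic in δ.
The positive root is δ = [−4000 + √(4000² + 4·4700·6093.27)] / (2·4700) = (−4000 + 11426.000)/9400 ≈ 0.790.

δ ≈ 0.790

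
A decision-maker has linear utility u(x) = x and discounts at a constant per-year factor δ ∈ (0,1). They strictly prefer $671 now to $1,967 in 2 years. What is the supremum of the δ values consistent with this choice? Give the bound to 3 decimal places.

Under u(x) = x this choice says 671 > δ^2·1967.
Hence δ^2 < 671/1967 = 0.34113, and x ↦ x^(1/2) is increasing on (0,∞).
δ < 0.34113^(1/2) = 0.584.

δ < 0.584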